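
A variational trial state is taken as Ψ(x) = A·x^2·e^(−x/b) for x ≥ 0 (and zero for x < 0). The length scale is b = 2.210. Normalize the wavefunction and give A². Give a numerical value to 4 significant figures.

Require ∫ |Ψ|² dx = 1 over the whole domain.
The integral (without the A² prefactor) comes out to 3·b^5/4.
Substituting b = 2.210 gives A² = 0.025292, so A = 0.15903.

A^2 ≈ 0.02529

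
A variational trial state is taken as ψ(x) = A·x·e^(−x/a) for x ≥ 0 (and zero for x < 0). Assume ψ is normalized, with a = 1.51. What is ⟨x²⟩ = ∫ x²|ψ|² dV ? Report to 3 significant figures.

⟨x^2⟩ ≈ 6.84

By definition ⟨x²⟩ = ∫ x^2 |ψ(x)|² dx.
Evaluating both integrals, ⟨x²⟩ = 3·a^2.
Putting a = 1.51 gives 6.840.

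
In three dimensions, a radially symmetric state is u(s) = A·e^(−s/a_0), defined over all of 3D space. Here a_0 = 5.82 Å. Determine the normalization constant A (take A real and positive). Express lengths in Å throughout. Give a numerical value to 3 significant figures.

A ≈ 0.0402 Å^(-3/2)

Normalization requires ∫|u|² 4πs² ds = 1, integrated from 0 to ∞.
The angular integral contributes 4π, leaving ∫₀^∞ s²|u|² ds.
Recall ∫₀^∞ s^m e^(−s/β) ds = m!·β^(m+1), ∫|u|² 4πs² ds = A²·(π·a_0^3).
Setting this equal to 1 gives A² = 1/(π·a_0^3).
Substituting a_0 = 5.82 gives A² = 0.001615, so A = 0.04018.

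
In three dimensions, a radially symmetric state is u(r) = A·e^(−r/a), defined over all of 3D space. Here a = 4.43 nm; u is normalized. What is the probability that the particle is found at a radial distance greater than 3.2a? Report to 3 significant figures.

Integrate the radial probability density 4πr²|u|² over r > 3.2a.
A² is fixed by ∫₀^∞ 4πr²|u|² dr = 1, i.e. A² = (π·a^3)^(−1).
In terms of t = r/a (A², 4π and the length scale all cancel between numerator and denominator), P = [∫_{3.2}^{∞} t^2·e^(-2·t) dt] / [∫_{0}^{∞} t^2·e^(-2·t) dt].
Using ∫ t^2·e^(-2·t) dt = -(2·t^2 + 2·t + 1)·e^(-2·t)/4, the numerator is 697·e^(-32/5)/100 and the denominator is 1/4.
This evaluates to P = 0.04632.

P ≈ 0.0463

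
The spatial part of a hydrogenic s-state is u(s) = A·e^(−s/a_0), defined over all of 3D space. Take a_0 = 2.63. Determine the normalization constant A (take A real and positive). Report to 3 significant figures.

A ≈ 0.132

Normalization requires ∫|u|² 4πs² ds = 1, integrated from 0 to ∞.
In 3D with spherical symmetry the volume element is 4πs² ds.
With ∫₀^∞ s^2 e^(−αs) ds = 2!/α^3, carrying out the integral gives A² · π·a_0^3.
Hence A² = 1/[π·a_0^3].
With a_0 = 2.63: A² = 0.01750 and A = 0.1323.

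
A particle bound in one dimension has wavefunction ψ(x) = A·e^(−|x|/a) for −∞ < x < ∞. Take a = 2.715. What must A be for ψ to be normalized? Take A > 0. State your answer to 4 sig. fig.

A ≈ 0.6069

We need A² ∫|f|² dx = 1, taking the integral from −∞ to ∞.
With ψ = A·e^(−|x|/a), the integral evaluates to A²·[a].
Substituting a = 2.715 gives A² = 0.36832, so A = 0.60690.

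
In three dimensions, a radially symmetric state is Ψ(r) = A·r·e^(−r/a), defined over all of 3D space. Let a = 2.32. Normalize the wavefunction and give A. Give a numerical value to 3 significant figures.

Require ∫ |Ψ|² 4πr² dr = 1 over the whole domain.
The angular integral contributes 4π, leaving ∫₀^∞ r²|Ψ|² dr.
With ∫₀^∞ r^4 e^(−αr) dr = 4!/α^5, the integral (without the A² prefactor) comes out to 3·π·a^5.
So A² = (3·π·a^5)^(−1).
Substituting a = 2.32 gives A² = 0.001579, so A = 0.03973.

A ≈ 0.0397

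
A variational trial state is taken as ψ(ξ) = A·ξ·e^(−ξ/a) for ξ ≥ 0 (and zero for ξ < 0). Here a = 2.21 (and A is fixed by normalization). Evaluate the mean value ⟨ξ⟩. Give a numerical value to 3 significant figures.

By definition ⟨ξ⟩ = ∫ ξ |ψ(ξ)|² dξ.
The ratio of the moment integral to the normalization integral gives ⟨ξ⟩ = 3·a/2.
Putting a = 2.21 gives 3.315.

⟨ξ⟩ ≈ 3.32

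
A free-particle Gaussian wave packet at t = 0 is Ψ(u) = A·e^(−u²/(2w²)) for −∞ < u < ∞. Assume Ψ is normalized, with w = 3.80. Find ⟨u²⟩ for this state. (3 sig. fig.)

⟨u^2⟩ ≈ 7.22

By definition ⟨u²⟩ = ∫ u^2 |Ψ(u)|² du.
Using the Gaussian integral ∫_{−∞}^{∞} e^(−αu²) du = √(π/α), the ratio of the moment integral to the normalization integral gives ⟨u²⟩ = w^2/2.
Putting w = 3.80 gives 7.220.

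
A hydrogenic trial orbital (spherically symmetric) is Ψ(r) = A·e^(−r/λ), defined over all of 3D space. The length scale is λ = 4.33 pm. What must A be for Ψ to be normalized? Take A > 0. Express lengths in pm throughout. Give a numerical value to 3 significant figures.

The normalization condition is ∫|Ψ|² 4πr² dr = 1 from 0 to ∞.
The angular integral contributes 4π, leaving ∫₀^∞ r²|Ψ|² dr.
Using ∫₀^∞ rⁿ e^(−αr) dr = n!/αⁿ⁺¹, with Ψ = A·e^(−r/λ), the integral evaluates to A²·[π·λ^3].
Hence A² = 1/[π·λ^3].
Substituting λ = 4.33 gives A² = 0.003921, so A = 0.06262.

A ≈ 0.0626 pm^(-3/2)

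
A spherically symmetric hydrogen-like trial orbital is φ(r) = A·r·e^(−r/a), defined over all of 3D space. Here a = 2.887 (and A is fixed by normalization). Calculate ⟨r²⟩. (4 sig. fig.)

The expectation value is the |φ|²-weighted average of r^2: ∫ r^2|φ|² 4πr² dr.
Since the A² factors cancel between numerator and denominator, ⟨r²⟩ = 15·a^2/2.
Putting a = 2.887 gives 62.511.

⟨r^2⟩ ≈ 62.51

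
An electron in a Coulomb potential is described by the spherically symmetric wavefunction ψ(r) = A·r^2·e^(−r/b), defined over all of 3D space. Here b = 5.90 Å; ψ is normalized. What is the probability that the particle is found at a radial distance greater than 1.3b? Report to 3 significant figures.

Integrate the radial probability density 4πr²|ψ|² over r > 1.3b.
The full normalization integral is A²·[45·π·b^7/2] = 1, fixing A².
In terms of u = r/b (A², 4π and the length scale all cancel between numerator and denominator), P = [∫_{1.3}^{∞} u^6·e^(-2·u) du] / [∫_{0}^{∞} u^6·e^(-2·u) du].
With ∫ u^6·e^(-2·u) du = -(4·u^6 + 12·u^5 + 30·u^4 + 60·u^3 + 90·u^2 + 90·u + 45)·e^(-2·u)/8 + C, the region integral is ≈ 5.5284 and the full one is 45/8.
Taking the ratio yields P = 0.9828.

P ≈ 0.983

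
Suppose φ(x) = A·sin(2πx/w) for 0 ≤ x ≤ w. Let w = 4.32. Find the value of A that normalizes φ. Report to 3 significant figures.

A ≈ 0.680

The normalization condition is ∫|φ|² dx = 1 from 0 to w.
Using sin²θ = (1 − cos 2θ)/2, with φ = A·sin(2πx/w), the integral evaluates to A²·[w/2].
Hence A² = 1/[w/2].
Substituting w = 4.32 gives A² = 0.4630, so A = 0.6804.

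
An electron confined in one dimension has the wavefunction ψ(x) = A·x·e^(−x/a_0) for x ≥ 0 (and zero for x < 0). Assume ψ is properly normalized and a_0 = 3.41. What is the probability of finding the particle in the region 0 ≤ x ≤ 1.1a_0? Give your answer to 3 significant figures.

P = ∫_{0}^{1.1a_0} |ψ(x)|² dx.
With A² fixed by ∫|ψ|² = 1, i.e. A² = (a_0^3/4)^(−1), substitute and integrate.
Substituting u = x/a_0, A² and the length scale cancel in the ratio: P = ∫_{0}^{1.1} u^2·e^(-2·u) du / ∫_{0}^{∞} u^2·e^(-2·u) du.
An antiderivative of u^2·e^(-2·u) is -(2·u^2 + 2·u + 1)·e^(-2·u)/4; evaluating from 0 to 1.1 gives 1/4 - 281·e^(-11/5)/200, while the full integral is 1/4.
The result is P = 0.3773.

P ≈ 0.377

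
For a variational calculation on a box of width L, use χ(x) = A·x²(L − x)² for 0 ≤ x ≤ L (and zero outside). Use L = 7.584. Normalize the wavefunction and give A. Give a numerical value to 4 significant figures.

The normalization condition is ∫|χ|² dx = 1 from 0 to L.
The integral (without the A² prefactor) comes out to L^9/630.
Hence A² = 1/[L^9/630].
Substituting L = 7.584 gives A² = 0.0000075902, so A = 0.0027550.

A ≈ 0.002755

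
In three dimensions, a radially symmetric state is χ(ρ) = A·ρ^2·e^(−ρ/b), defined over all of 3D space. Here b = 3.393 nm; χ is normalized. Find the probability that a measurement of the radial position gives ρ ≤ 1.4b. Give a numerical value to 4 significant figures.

P ≈ 0.02441

Integrate the radial probability density 4πρ²|χ|² over ρ ≤ 1.4b.
A² is fixed by ∫₀^∞ 4πρ²|χ|² dρ = 1, i.e. A² = (45·π·b^7/2)^(−1).
In terms of u = ρ/b (A², 4π and the length scale all cancel between numerator and denominator), P = [∫_{0}^{1.4} u^6·e^(-2·u) du] / [∫_{0}^{∞} u^6·e^(-2·u) du].
With ∫ u^6·e^(-2·u) du = -(4·u^6 + 12·u^5 + 30·u^4 + 60·u^3 + 90·u^2 + 90·u + 45)·e^(-2·u)/8 + C, the region integral is ≈ 0.137310 and the full one is 45/8.
The region integral divided by the full integral gives P = 0.024411.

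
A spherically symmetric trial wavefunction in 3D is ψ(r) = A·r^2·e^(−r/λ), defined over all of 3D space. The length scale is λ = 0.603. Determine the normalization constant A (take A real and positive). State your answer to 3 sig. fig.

Require ∫ |ψ|² 4πr² dr = 1 over the whole domain.
In 3D with spherical symmetry the volume element is 4πr² dr.
∫|ψ|² 4πr² dr = A²·(45·π·λ^7/2).
Hence A² = 1/[45·π·λ^7/2].
Plugging in λ = 0.603 yields A = 0.6986.

A ≈ 0.699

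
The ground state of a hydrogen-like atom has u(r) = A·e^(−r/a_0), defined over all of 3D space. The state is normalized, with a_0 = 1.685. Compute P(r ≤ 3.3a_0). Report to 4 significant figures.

Integrate the radial probability density 4πr²|u|² over r ≤ 3.3a_0.
A² is fixed by ∫₀^∞ 4πr²|u|² dr = 1, i.e. A² = (π·a_0^3)^(−1).
In terms of t = r/a_0 (A², 4π and the length scale all cancel between numerator and denominator), P = [∫_{0}^{3.3} t^2·e^(-2·t) dt] / [∫_{0}^{∞} t^2·e^(-2·t) dt].
An antiderivative of t^2·e^(-2·t) is -(2·t^2 + 2·t + 1)·e^(-2·t)/4; evaluating from 0 to 3.3 gives 1/4 - 1469·e^(-33/5)/200, while the full integral is 1/4.
The region integral divided by the full integral gives P = 0.96003.

P ≈ 0.9600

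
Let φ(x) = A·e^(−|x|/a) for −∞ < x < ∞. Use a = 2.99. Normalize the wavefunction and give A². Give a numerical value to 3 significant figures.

The normalization condition is ∫|φ|² dx = 1 from −∞ to ∞.
Using ∫₀^∞ xⁿ e^(−αx) dx = n!/αⁿ⁺¹, with φ = A·e^(−|x|/a), the integral evaluates to A²·[a].
Substituting a = 2.99 gives A² = 0.3344, so A = 0.5783.

A^2 ≈ 0.334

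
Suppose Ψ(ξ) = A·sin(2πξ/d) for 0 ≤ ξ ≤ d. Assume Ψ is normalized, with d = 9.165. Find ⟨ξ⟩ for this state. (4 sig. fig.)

⟨ξ⟩ ≈ 4.583

The expectation value is the |Ψ|²-weighted average of ξ: ∫ ξ|Ψ|² dξ.
With ∫₀^d sin²(nπξ/d) dξ = d/2, since the A² factors cancel between numerator and denominator, ⟨ξ⟩ = d/2.
Putting d = 9.165 gives 4.5825.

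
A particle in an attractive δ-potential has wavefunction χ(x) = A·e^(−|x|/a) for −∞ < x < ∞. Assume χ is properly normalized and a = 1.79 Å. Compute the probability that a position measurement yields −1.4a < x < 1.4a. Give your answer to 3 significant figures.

The probability is P = ∫ |χ|² dx over [−1.4a, 1.4a].
With A² fixed by ∫|χ|² = 1, i.e. A² = (a)^(−1), substitute and integrate.
Both integrals are even about x = 0, so only the x ≥ 0 halves are needed (the factors of 2 cancel). Let u = x/a; then A² and the length scale cancel, so P = ∫_{0}^{1.4} e^(-2·u) du ÷ ∫_{0}^{∞} e^(-2·u) du.
With ∫ e^(-2·u) du = -e^(-2·u)/2 + C, the region integral is 1/2 - e^(-14/5)/2 and the full one is 1/2.
Taking the ratio, P = 0.9392.

P ≈ 0.939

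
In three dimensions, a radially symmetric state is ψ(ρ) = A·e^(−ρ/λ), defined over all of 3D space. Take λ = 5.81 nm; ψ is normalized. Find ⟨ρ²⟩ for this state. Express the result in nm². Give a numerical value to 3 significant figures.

⟨ρ^2⟩ ≈ 101 nm^2

By definition ⟨ρ²⟩ = ∫ ρ^2 |ψ(ρ)|² 4πρ² dρ.
With ∫₀^∞ ρ^4 e^(−αρ) dρ = 4!/α^5, since the A² factors cancel between numerator and denominator, ⟨ρ²⟩ = 3·λ^2.
Putting λ = 5.81 gives 101.3.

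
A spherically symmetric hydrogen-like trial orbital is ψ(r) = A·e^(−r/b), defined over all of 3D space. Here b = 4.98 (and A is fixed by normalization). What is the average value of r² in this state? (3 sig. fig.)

The expectation value is the |ψ|²-weighted average of r^2: ∫ r^2|ψ|² 4πr² dr.
Using ∫₀^∞ rⁿ e^(−αr) dr = n!/αⁿ⁺¹, the ratio of the moment integral to the normalization integral gives ⟨r²⟩ = 3·b^2.
With b = 4.98, ⟨r^2⟩ = 74.40.

⟨r^2⟩ ≈ 74.4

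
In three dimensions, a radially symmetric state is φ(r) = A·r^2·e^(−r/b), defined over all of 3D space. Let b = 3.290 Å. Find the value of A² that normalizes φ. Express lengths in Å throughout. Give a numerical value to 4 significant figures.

A^2 ≈ 0.000003391 Å^(-7)

Normalization requires ∫|φ|² 4πr² dr = 1, integrated from 0 to ∞.
The angular integral contributes 4π, leaving ∫₀^∞ r²|φ|² dr.
Using ∫₀^∞ rⁿ e^(−αr) dr = n!/αⁿ⁺¹, the integral (without the A² prefactor) comes out to 45·π·b^7/2.
Setting this equal to 1 gives A² = 1/(45·π·b^7/2).
Substituting b = 3.290 gives A² = 0.0000033908, so A = 0.0018414.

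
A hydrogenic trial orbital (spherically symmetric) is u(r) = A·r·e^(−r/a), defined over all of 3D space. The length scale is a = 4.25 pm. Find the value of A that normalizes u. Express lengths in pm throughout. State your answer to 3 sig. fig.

Normalization requires ∫|u|² 4πr² dr = 1, integrated from 0 to ∞.
The angular integral contributes 4π, leaving ∫₀^∞ r²|u|² dr.
With u = A·r·e^(−r/a), the integral evaluates to A²·[3·π·a^5].
Substituting a = 4.25 gives A² = 0.00007652, so A = 0.008748.

A ≈ 0.00875 pm^(-5/2)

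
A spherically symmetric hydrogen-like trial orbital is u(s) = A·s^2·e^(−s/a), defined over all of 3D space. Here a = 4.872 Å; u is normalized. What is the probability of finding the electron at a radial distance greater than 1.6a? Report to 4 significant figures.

P ≈ 0.9554

P = ∫ |u|² 4πs² ds over s > 1.6a.
The full normalization integral is A²·[45·π·a^7/2] = 1, fixing A².
Substituting t = s/a, A², 4π and the length scale all cancel in the ratio: P = ∫_{1.6}^{∞} t^6·e^(-2·t) dt / ∫_{0}^{∞} t^6·e^(-2·t) dt.
Using ∫ t^6·e^(-2·t) dt = -(4·t^6 + 12·t^5 + 30·t^4 + 60·t^3 + 90·t^2 + 90·t + 45)·e^(-2·t)/8, the numerator is ≈ 5.37402 and the denominator is 45/8.
Taking the ratio yields P = 0.95538.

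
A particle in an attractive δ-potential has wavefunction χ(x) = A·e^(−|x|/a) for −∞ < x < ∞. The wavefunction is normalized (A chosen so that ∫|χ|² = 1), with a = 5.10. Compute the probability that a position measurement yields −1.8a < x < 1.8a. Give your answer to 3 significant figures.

|χ|² is the probability density, so P = ∫_{−1.8a}^{1.8a} |χ|² dx.
Since A² = 1/(a), this is the region integral divided by the full normalization integral.
Both integrals are even about x = 0, so only the x ≥ 0 halves are needed (the factors of 2 cancel). In terms of u = x/a (A² and the length scale cancel between numerator and denominator), P = [∫_{0}^{1.8} e^(-2·u) du] / [∫_{0}^{∞} e^(-2·u) du].
Using ∫ e^(-2·u) du = -e^(-2·u)/2, the numerator is 1/2 - e^(-18/5)/2 and the denominator is 1/2.
Taking the ratio, P = 0.9727.

P ≈ 0.973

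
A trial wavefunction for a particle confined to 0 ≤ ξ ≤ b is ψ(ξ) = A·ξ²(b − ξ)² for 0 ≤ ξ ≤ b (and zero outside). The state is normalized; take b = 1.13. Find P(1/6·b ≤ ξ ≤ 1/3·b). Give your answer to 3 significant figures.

P ≈ 0.136

|ψ|² is the probability density, so P = ∫_{1/6·b}^{1/3·b} |ψ|² dξ.
Since A² = 1/(b^9/630), this is the region integral divided by the full normalization integral.
Let u = ξ/b; then A² and the length scale cancel, so P = ∫_{1/6}^{1/3} u^4·(1 - u)^4 du ÷ ∫_{0}^{1} u^4·(1 - u)^4 du.
Using ∫ u^4·(1 - u)^4 du = u^5·(70·u^4 - 315·u^3 + 540·u^2 - 420·u + 126)/630, the numerator is ≈ 0.00021571 and the denominator is 1/630.
This works out to P = 0.1359.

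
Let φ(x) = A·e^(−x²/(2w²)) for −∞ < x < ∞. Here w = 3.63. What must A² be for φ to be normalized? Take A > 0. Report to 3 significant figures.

A^2 ≈ 0.155

We need A² ∫|f|² dx = 1, taking the integral from −∞ to ∞.
Carrying out the integral gives A² · √(π)·w.
Substituting w = 3.63 gives A² = 0.1554, so A = 0.3942.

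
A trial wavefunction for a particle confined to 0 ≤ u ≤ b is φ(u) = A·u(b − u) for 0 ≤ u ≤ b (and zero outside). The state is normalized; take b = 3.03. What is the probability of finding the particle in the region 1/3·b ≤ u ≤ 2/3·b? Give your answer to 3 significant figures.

P = ∫_{1/3·b}^{2/3·b} |φ(u)|² du.
The normalization integral ∫|φ|²du over the whole domain equals b^5/30·A², and A² cancels in the ratio.
In terms of t = u/b (A² and the length scale cancel between numerator and denominator), P = [∫_{1/3}^{2/3} t^2·(1 - t)^2 dt] / [∫_{0}^{1} t^2·(1 - t)^2 dt].
With ∫ t^2·(1 - t)^2 dt = t^3·(6·t^2 - 15·t + 10)/30 + C, the region integral is 47/2430 and the full one is 1/30.
This works out to P = 47/81.

P ≈ 0.580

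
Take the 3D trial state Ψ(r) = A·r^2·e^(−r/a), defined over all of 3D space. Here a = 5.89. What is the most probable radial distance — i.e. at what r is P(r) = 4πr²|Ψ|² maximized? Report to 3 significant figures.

r ≈ 17.7

Set d/dr [P(r) = 4πr²|Ψ|²] = 0 and solve for r > 0.
This gives r = 3·a.
With a = 5.89, the most probable radial distance is 17.67.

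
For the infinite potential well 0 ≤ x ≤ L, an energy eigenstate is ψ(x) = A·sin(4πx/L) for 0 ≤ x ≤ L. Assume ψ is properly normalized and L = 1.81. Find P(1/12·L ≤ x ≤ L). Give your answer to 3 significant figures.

P ≈ 0.951

The probability is P = ∫ |ψ|² dx over [1/12·L, L].
Since A² = 1/(L/2), this is the region integral divided by the full normalization integral.
Substituting u = x/L, A² and the length scale cancel in the ratio: P = ∫_{1/12}^{1} sin(4·π·u)^2 du / ∫_{0}^{1} sin(4·π·u)^2 du.
With ∫ sin(4·π·u)^2 du = u/2 - sin(4·π·u)·cos(4·π·u)/(8·π) + C, the region integral is √(3)/(32·π) + 11/24 and the full one is 1/2.
This works out to P = √(3)/(16·π) + 11/12.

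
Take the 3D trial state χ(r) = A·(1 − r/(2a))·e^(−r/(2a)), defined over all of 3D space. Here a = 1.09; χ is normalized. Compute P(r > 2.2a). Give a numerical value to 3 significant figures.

P ≈ 0.947

With dV = 4πr²dr, the probability is ∫|χ|² dV over r > 2.2a.
The full normalization integral is A²·[8·π·a^3] = 1, fixing A².
In terms of u = r/a (A², 4π and the length scale all cancel between numerator and denominator), P = [∫_{2.2}^{∞} u^2·(1 - u/2)^2·e^(-u) du] / [∫_{0}^{∞} u^2·(1 - u/2)^2·e^(-u) du].
Using ∫ u^2·(1 - u/2)^2·e^(-u) du = -(u^4/4 + u^2 + 2·u + 2)·e^(-u), the numerator is ≈ 1.8943 and the denominator is 2.
The region integral divided by the full integral gives P = 0.9472.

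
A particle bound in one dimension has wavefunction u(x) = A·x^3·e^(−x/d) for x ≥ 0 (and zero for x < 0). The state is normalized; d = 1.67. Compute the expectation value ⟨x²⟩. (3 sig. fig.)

By definition ⟨x²⟩ = ∫ x^2 |u(x)|² dx.
Using ∫₀^∞ xⁿ e^(−αx) dx = n!/αⁿ⁺¹, evaluating both integrals, ⟨x²⟩ = 14·d^2.
With d = 1.67, ⟨x^2⟩ = 39.04.

⟨x^2⟩ ≈ 39.0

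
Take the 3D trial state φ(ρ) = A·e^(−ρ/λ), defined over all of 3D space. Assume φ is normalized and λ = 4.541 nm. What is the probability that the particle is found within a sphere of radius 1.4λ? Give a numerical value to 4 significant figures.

P ≈ 0.5305

P = ∫ |φ|² 4πρ² dρ over ρ ≤ 1.4λ.
The full normalization integral is A²·[π·λ^3] = 1, fixing A².
Substituting u = ρ/λ, A², 4π and the length scale all cancel in the ratio: P = ∫_{0}^{1.4} u^2·e^(-2·u) du / ∫_{0}^{∞} u^2·e^(-2·u) du.
Using ∫ u^2·e^(-2·u) du = -(2·u^2 + 2·u + 1)·e^(-2·u)/4, the numerator is 1/4 - 193·e^(-14/5)/100 and the denominator is 1/4.
This evaluates to P = 0.53055.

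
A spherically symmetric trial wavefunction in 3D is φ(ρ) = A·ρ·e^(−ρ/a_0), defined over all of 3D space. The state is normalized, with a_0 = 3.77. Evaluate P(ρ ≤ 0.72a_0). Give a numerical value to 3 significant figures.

P ≈ 0.0159

P = ∫ |φ|² 4πρ² dρ over ρ ≤ 0.72a_0.
The full normalization integral is A²·[3·π·a_0^5] = 1, fixing A².
In terms of u = ρ/a_0 (A², 4π and the length scale all cancel between numerator and denominator), P = [∫_{0}^{0.72} u^4·e^(-2·u) du] / [∫_{0}^{∞} u^4·e^(-2·u) du].
Using ∫ u^4·e^(-2·u) du = -(u^4/2 + u^3 + 3·u^2/2 + 3·u/2 + 3/4)·e^(-2·u), the numerator is ≈ 0.011919 and the denominator is 3/4.
The region integral divided by the full integral gives P = 0.01589.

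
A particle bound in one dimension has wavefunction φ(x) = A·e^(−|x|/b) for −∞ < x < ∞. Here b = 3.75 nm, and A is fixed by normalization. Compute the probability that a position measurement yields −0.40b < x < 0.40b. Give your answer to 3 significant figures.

P = ∫_{−0.40b}^{0.40b} |φ(x)|² dx.
With A² fixed by ∫|φ|² = 1, i.e. A² = (b)^(−1), substitute and integrate.
By symmetry take twice the x ≥ 0 contribution in numerator and denominator; the 2's cancel. In terms of u = x/b (A² and the length scale cancel between numerator and denominator), P = [∫_{0}^{0.40} e^(-2·u) du] / [∫_{0}^{∞} e^(-2·u) du].
Using ∫ e^(-2·u) du = -e^(-2·u)/2, the numerator is 1/2 - e^(-4/5)/2 and the denominator is 1/2.
Evaluating gives P = 0.5507.

P ≈ 0.551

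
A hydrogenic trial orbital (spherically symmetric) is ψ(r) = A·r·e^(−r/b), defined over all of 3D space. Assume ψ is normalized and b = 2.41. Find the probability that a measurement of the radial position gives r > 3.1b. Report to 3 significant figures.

Integrate the radial probability density 4πr²|ψ|² over r > 3.1b.
Normalization gives A² = 1/(3·π·b^5).
In terms of u = r/b (A², 4π and the length scale all cancel between numerator and denominator), P = [∫_{3.1}^{∞} u^4·e^(-2·u) du] / [∫_{0}^{∞} u^4·e^(-2·u) du].
Using ∫ u^4·e^(-2·u) du = -(u^4/2 + u^3 + 3·u^2/2 + 3·u/2 + 3/4)·e^(-2·u), the numerator is ≈ 0.19438 and the denominator is 3/4.
This evaluates to P = 0.2592.

P ≈ 0.259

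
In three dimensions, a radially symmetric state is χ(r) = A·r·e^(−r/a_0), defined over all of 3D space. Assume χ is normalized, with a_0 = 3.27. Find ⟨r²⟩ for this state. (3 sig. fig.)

⟨r²⟩ = ∫ r^2 |χ|² 4πr² dr over the full domain.
Since the A² factors cancel between numerator and denominator, ⟨r²⟩ = 15·a_0^2/2.
With a_0 = 3.27, ⟨r^2⟩ = 80.20.

⟨r^2⟩ ≈ 80.2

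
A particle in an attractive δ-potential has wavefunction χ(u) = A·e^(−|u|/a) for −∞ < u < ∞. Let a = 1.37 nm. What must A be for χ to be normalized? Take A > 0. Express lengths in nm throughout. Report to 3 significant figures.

A ≈ 0.854 nm^(-1/2)

Require ∫ |χ|² du = 1 over the whole domain.
With ∫₀^∞ u^0 e^(−αu) du = 0!/α^1, carrying out the integral gives A² · a.
With a = 1.37: A² = 0.7299 and A = 0.8544.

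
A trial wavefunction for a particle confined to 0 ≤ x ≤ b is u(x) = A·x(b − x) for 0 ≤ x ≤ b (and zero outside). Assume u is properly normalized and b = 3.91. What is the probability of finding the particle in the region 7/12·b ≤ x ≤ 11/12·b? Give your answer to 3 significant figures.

P ≈ 0.342

P = ∫_{7/12·b}^{11/12·b} |u(x)|² dx.
The normalization integral ∫|u|²dx over the whole domain equals b^5/30·A², and A² cancels in the ratio.
Substituting t = x/b, A² and the length scale cancel in the ratio: P = ∫_{7/12}^{11/12} t^2·(1 - t)^2 dt / ∫_{0}^{1} t^2·(1 - t)^2 dt.
An antiderivative of t^2·(1 - t)^2 is t^3·(6·t^2 - 15·t + 10)/30; evaluating from 7/12 to 11/12 gives ≈ 0.011384, while the full integral is 1/30.
The result is P = 0.3415.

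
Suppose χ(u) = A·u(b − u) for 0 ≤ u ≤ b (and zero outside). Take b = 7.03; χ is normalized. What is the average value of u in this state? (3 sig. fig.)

⟨u⟩ ≈ 3.52

The expectation value is the |χ|²-weighted average of u: ∫ u|χ|² du.
Since the A² factors cancel between numerator and denominator, ⟨u⟩ = b/2.
Putting b = 7.03 gives 3.515.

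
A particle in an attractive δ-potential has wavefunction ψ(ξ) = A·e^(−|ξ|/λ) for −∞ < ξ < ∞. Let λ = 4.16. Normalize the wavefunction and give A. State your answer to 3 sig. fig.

Normalization requires ∫|ψ|² dξ = 1, integrated from −∞ to ∞.
Recall ∫₀^∞ ξ^m e^(−ξ/β) dξ = m!·β^(m+1), carrying out the integral gives A² · λ.
So A² = (λ)^(−1).
Plugging in λ = 4.16 yields A = 0.4903.

A ≈ 0.490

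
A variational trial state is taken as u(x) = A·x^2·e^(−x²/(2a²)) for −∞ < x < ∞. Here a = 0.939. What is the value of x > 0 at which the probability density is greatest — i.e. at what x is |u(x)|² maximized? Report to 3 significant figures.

x ≈ 1.33

Set d/dx [|u(x)|²] = 0 and solve for x > 0.
This gives x = √(2)·a.
With a = 0.939, the value of x > 0 at which the probability density is greatest is 1.328.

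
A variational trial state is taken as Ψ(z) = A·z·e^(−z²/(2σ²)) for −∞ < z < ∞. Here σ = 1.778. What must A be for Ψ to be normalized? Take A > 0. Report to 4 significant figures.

A ≈ 0.4481

Require ∫ |Ψ|² dz = 1 over the whole domain.
Carrying out the integral gives A² · √(π)·σ^3/2.
Setting this equal to 1 gives A² = 1/(√(π)·σ^3/2).
Plugging in σ = 1.778 yields A = 0.44805.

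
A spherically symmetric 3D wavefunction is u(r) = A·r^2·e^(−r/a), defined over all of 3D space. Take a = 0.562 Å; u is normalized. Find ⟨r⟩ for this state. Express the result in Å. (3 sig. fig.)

By definition ⟨r⟩ = ∫ r |u(r)|² 4πr² dr.
Evaluating both integrals, ⟨r⟩ = 7·a/2.
Putting a = 0.562 gives 1.967.

⟨r⟩ ≈ 1.97 Å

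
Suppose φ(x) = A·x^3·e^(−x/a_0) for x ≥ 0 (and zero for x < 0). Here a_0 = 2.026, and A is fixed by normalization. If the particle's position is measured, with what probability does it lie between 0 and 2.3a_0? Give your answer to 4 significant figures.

The probability is P = ∫ |φ|² dx over [0, 2.3a_0].
The normalization integral ∫|φ|²dx over the whole domain equals 45·a_0^7/8·A², and A² cancels in the ratio.
In terms of u = x/a_0 (A² and the length scale cancel between numerator and denominator), P = [∫_{0}^{2.3} u^6·e^(-2·u) du] / [∫_{0}^{∞} u^6·e^(-2·u) du].
An antiderivative of u^6·e^(-2·u) is -(4·u^6 + 12·u^5 + 30·u^4 + 60·u^3 + 90·u^2 + 90·u + 45)·e^(-2·u)/8; evaluating from 0 to 2.3 gives ≈ 1.02359, while the full integral is 45/8.
Taking the ratio, P = 0.18197.

P ≈ 0.1820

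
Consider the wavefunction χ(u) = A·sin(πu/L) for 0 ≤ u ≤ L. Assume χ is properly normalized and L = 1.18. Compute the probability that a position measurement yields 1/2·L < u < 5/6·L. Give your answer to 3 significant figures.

P ≈ 0.471

The probability is P = ∫ |χ|² du over [1/2·L, 5/6·L].
The normalization integral ∫|χ|²du over the whole domain equals L/2·A², and A² cancels in the ratio.
Let t = u/L; then A² and the length scale cancel, so P = ∫_{1/2}^{5/6} sin(π·t)^2 dt ÷ ∫_{0}^{1} sin(π·t)^2 dt.
An antiderivative of sin(π·t)^2 is t/2 - sin(2·π·t)/(4·π); evaluating from 1/2 to 5/6 gives √(3)/(8·π) + 1/6, while the full integral is 1/2.
Taking the ratio, P = (√(3)/4 + π/3)/π.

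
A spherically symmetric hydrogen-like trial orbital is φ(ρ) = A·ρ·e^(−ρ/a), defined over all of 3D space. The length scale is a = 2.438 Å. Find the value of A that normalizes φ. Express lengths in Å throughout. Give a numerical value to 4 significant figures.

Require ∫ |φ|² 4πρ² dρ = 1 over the whole domain.
The angular integral contributes 4π, leaving ∫₀^∞ ρ²|φ|² dρ.
The integral (without the A² prefactor) comes out to 3·π·a^5.
So A² = (3·π·a^5)^(−1).
With a = 2.438: A² = 0.0012319 and A = 0.035098.

A ≈ 0.03510 Å^(-5/2)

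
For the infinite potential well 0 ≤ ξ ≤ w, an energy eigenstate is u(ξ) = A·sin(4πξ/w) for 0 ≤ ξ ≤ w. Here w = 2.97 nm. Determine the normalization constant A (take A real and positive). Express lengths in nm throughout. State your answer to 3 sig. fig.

Normalization requires ∫|u|² dξ = 1, integrated from 0 to w.
With u = A·sin(4πξ/w), the integral evaluates to A²·[w/2].
So A² = (w/2)^(−1).
Substituting w = 2.97 gives A² = 0.6734, so A = 0.8206.

A ≈ 0.821 nm^(-1/2)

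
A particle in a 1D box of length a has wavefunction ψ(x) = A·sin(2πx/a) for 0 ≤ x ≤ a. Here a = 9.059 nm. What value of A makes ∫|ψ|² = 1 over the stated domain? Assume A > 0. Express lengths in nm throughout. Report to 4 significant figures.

Require ∫ |ψ|² dx = 1 over the whole domain.
Using sin²θ = (1 − cos 2θ)/2, ∫|ψ|² dx = A²·(a/2).
Hence A² = 1/[a/2].
Plugging in a = 9.059 yields A = 0.46987.

A ≈ 0.4699 nm^(-1/2)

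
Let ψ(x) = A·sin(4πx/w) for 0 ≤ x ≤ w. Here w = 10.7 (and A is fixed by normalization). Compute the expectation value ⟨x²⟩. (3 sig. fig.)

⟨x^2⟩ ≈ 37.8

The expectation value is the |ψ|²-weighted average of x^2: ∫ x^2|ψ|² dx.
The ratio of the moment integral to the normalization integral gives ⟨x²⟩ = -w^2/(32·π^2) + w^2/3.
Putting w = 10.7 gives 37.80.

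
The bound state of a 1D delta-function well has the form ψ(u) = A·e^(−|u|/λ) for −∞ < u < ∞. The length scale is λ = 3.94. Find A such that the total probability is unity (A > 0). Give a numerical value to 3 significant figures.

The normalization condition is ∫|ψ|² du = 1 from −∞ to ∞.
∫|ψ|² du = A²·(λ).
Hence A² = 1/[λ].
With λ = 3.94: A² = 0.2538 and A = 0.5038.

A ≈ 0.504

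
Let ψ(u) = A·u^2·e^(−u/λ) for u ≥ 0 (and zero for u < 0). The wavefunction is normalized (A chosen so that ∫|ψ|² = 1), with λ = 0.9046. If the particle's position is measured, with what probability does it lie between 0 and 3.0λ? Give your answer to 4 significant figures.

P ≈ 0.7149

The probability is P = ∫ |ψ|² du over [0, 3.0λ].
Since A² = 1/(3·λ^5/4), this is the region integral divided by the full normalization integral.
Substituting t = u/λ, A² and the length scale cancel in the ratio: P = ∫_{0}^{3.0} t^4·e^(-2·t) dt / ∫_{0}^{∞} t^4·e^(-2·t) dt.
With ∫ t^4·e^(-2·t) dt = -(t^4/2 + t^3 + 3·t^2/2 + 3·t/2 + 3/4)·e^(-2·t) + C, the region integral is 3/4 - 345·e^(-6)/4 and the full one is 3/4.
Evaluating gives P = 0.71494.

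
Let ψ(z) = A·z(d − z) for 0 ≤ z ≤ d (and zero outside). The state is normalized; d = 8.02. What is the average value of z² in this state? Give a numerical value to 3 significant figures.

⟨z²⟩ = ∫ z^2 |ψ|² dz over the full domain.
Since the A² factors cancel between numerator and denominator, ⟨z²⟩ = 2·d^2/7.
Putting d = 8.02 gives 18.38.

⟨z^2⟩ ≈ 18.4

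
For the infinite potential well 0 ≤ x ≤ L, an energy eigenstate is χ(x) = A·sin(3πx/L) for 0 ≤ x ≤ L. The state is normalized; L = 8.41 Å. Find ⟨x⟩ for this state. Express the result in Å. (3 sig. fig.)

The expectation value is the |χ|²-weighted average of x: ∫ x|χ|² dx.
Using sin²θ = (1 − cos 2θ)/2, the ratio of the moment integral to the normalization integral gives ⟨x⟩ = L/2.
With L = 8.41, ⟨x⟩ = 4.205.

⟨x⟩ ≈ 4.21 Å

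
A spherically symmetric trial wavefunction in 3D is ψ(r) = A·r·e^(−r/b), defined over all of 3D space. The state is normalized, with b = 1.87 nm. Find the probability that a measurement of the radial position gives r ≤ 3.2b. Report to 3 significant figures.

P ≈ 0.765

P = ∫ |ψ|² 4πr² dr over r ≤ 3.2b.
The full normalization integral is A²·[3·π·b^5] = 1, fixing A².
In terms of u = r/b (A², 4π and the length scale all cancel between numerator and denominator), P = [∫_{0}^{3.2} u^4·e^(-2·u) du] / [∫_{0}^{∞} u^4·e^(-2·u) du].
With ∫ u^4·e^(-2·u) du = -(u^4/2 + u^3 + 3·u^2/2 + 3·u/2 + 3/4)·e^(-2·u) + C, the region integral is ≈ 0.57370 and the full one is 3/4.
Taking the ratio yields P = 0.7649.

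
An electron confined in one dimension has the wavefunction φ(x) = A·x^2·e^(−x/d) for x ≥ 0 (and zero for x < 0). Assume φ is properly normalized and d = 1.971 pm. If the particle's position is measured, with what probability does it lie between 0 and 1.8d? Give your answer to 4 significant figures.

P ≈ 0.2936

The probability is P = ∫ |φ|² dx over [0, 1.8d].
Since A² = 1/(3·d^5/4), this is the region integral divided by the full normalization integral.
In terms of u = x/d (A² and the length scale cancel between numerator and denominator), P = [∫_{0}^{1.8} u^4·e^(-2·u) du] / [∫_{0}^{∞} u^4·e^(-2·u) du].
Using ∫ u^4·e^(-2·u) du = -(u^4/2 + u^3 + 3·u^2/2 + 3·u/2 + 3/4)·e^(-2·u), the numerator is ≈ 0.220171 and the denominator is 3/4.
Evaluating gives P = 0.29356.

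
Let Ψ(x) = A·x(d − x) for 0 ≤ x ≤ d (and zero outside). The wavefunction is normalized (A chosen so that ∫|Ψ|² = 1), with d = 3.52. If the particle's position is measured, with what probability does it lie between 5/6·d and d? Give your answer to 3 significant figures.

P ≈ 0.0355

|Ψ|² is the probability density, so P = ∫_{5/6·d}^{d} |Ψ|² dx.
With A² fixed by ∫|Ψ|² = 1, i.e. A² = (d^5/30)^(−1), substitute and integrate.
Substituting u = x/d, A² and the length scale cancel in the ratio: P = ∫_{5/6}^{1} u^2·(1 - u)^2 du / ∫_{0}^{1} u^2·(1 - u)^2 du.
An antiderivative of u^2·(1 - u)^2 is u^3·(6·u^2 - 15·u + 10)/30; evaluating from 5/6 to 1 gives ≈ 0.0011831, while the full integral is 1/30.
Taking the ratio, P = 23/648.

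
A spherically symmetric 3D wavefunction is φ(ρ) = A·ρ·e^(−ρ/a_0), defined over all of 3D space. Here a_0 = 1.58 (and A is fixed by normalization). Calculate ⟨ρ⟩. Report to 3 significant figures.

The expectation value is the |φ|²-weighted average of ρ: ∫ ρ|φ|² 4πρ² dρ.
The ratio of the moment integral to the normalization integral gives ⟨ρ⟩ = 5·a_0/2.
Putting a_0 = 1.58 gives 3.950.

⟨ρ⟩ ≈ 3.95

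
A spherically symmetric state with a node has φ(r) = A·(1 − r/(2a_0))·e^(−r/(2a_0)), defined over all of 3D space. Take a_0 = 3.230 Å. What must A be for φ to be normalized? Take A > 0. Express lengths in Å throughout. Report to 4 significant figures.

We need A² ∫|f|² 4πr² dr = 1, taking the integral from 0 to ∞.
(Spherical symmetry: dV = 4πr² dr.)
Using ∫₀^∞ rⁿ e^(−αr) dr = n!/αⁿ⁺¹, the integral (without the A² prefactor) comes out to 8·π·a_0^3.
Hence A² = 1/[8·π·a_0^3].
Plugging in a_0 = 3.230 yields A = 0.034362.

A ≈ 0.03436 Å^(-3/2)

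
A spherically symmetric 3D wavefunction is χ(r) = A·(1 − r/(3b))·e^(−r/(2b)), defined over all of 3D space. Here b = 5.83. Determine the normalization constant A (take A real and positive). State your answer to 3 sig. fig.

Require ∫ |χ|² 4πr² dr = 1 over the whole domain.
The integral (without the A² prefactor) comes out to 8·π·b^3/3.
So A² = (8·π·b^3/3)^(−1).
Plugging in b = 5.83 yields A = 0.02454.

A ≈ 0.0245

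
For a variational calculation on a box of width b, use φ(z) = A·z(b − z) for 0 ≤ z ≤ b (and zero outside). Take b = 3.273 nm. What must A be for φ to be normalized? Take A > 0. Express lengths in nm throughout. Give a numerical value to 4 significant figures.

A ≈ 0.2826 nm^(-5/2)

The normalization condition is ∫|φ|² dz = 1 from 0 to b.
Expanding the polynomial and integrating term by term, the integral (without the A² prefactor) comes out to b^5/30.
Setting this equal to 1 gives A² = 1/(b^5/30).
With b = 3.273: A² = 0.079871 and A = 0.28262.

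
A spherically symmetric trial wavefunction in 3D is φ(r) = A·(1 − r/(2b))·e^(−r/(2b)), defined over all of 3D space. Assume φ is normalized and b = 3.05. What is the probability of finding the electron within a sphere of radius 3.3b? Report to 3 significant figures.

P ≈ 0.0938

P = ∫ |φ|² 4πr² dr over r ≤ 3.3b.
The full normalization integral is A²·[8·π·b^3] = 1, fixing A².
Substituting u = r/b, A², 4π and the length scale all cancel in the ratio: P = ∫_{0}^{3.3} u^2·(1 - u/2)^2·e^(-u) du / ∫_{0}^{∞} u^2·(1 - u/2)^2·e^(-u) du.
With ∫ u^2·(1 - u/2)^2·e^(-u) du = -(u^4/4 + u^2 + 2·u + 2)·e^(-u) + C, the region integral is ≈ 0.18763 and the full one is 2.
This evaluates to P = 0.09382.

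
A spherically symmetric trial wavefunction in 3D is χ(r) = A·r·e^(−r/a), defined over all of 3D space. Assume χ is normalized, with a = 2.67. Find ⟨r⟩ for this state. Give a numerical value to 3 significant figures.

⟨r⟩ = ∫ r |χ|² 4πr² dr over the full domain.
The ratio of the moment integral to the normalization integral gives ⟨r⟩ = 5·a/2.
With a = 2.67, ⟨r⟩ = 6.675.

⟨r⟩ ≈ 6.68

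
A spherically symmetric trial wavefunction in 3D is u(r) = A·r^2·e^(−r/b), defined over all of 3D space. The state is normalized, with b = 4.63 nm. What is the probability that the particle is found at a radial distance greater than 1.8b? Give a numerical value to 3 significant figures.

P ≈ 0.927

Integrate the radial probability density 4πr²|u|² over r > 1.8b.
A² is fixed by ∫₀^∞ 4πr²|u|² dr = 1, i.e. A² = (45·π·b^7/2)^(−1).
Substituting t = r/b, A², 4π and the length scale all cancel in the ratio: P = ∫_{1.8}^{∞} t^6·e^(-2·t) dt / ∫_{0}^{∞} t^6·e^(-2·t) dt.
With ∫ t^6·e^(-2·t) dt = -(4·t^6 + 12·t^5 + 30·t^4 + 60·t^3 + 90·t^2 + 90·t + 45)·e^(-2·t)/8 + C, the region integral is ≈ 5.2128 and the full one is 45/8.
Taking the ratio yields P = 0.9267.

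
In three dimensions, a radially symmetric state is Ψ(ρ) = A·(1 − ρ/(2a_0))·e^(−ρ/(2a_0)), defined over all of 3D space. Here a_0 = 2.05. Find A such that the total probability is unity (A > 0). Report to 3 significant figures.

We need A² ∫|f|² 4πρ² dρ = 1, taking the integral from 0 to ∞.
The angular integral contributes 4π, leaving ∫₀^∞ ρ²|Ψ|² dρ.
Recall ∫₀^∞ ρ^m e^(−ρ/β) dρ = m!·β^(m+1), ∫|Ψ|² 4πρ² dρ = A²·(8·π·a_0^3).
Setting this equal to 1 gives A² = 1/(8·π·a_0^3).
Substituting a_0 = 2.05 gives A² = 0.004618, so A = 0.06796.

A ≈ 0.0680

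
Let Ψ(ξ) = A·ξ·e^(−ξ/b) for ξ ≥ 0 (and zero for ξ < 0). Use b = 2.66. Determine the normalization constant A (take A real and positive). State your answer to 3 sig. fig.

A ≈ 0.461

We need A² ∫|f|² dξ = 1, taking the integral from 0 to ∞.
Recall ∫₀^∞ ξ^m e^(−ξ/β) dξ = m!·β^(m+1), the integral (without the A² prefactor) comes out to b^3/4.
Setting this equal to 1 gives A² = 1/(b^3/4).
Plugging in b = 2.66 yields A = 0.4610.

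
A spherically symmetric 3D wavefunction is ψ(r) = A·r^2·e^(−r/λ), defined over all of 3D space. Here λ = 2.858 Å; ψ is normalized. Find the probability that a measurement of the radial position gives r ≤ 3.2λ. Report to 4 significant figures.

P = ∫ |ψ|² 4πr² dr over r ≤ 3.2λ.
The full normalization integral is A²·[45·π·λ^7/2] = 1, fixing A².
In terms of u = r/λ (A², 4π and the length scale all cancel between numerator and denominator), P = [∫_{0}^{3.2} u^6·e^(-2·u) du] / [∫_{0}^{∞} u^6·e^(-2·u) du].
With ∫ u^6·e^(-2·u) du = -(4·u^6 + 12·u^5 + 30·u^4 + 60·u^3 + 90·u^2 + 90·u + 45)·e^(-2·u)/8 + C, the region integral is ≈ 2.57440 and the full one is 45/8.
Taking the ratio yields P = 0.45767.

P ≈ 0.4577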